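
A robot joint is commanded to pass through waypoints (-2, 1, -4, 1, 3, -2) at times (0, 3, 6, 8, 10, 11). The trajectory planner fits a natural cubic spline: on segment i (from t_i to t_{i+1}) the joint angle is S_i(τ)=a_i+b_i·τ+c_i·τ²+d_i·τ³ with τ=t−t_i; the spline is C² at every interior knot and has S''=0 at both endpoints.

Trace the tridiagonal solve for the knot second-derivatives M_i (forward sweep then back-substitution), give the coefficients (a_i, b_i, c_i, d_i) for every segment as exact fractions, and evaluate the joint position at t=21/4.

  seg 0: a=-2 b=2380/1149 c=0 d=-1231/10341
  seg 1: a=1 b=-1313/1149 c=-1231/1149 d=3091/10341
  seg 2: a=-4 b=574/1149 c=620/383 d=-2843/9192
  seg 3: a=1 b=7499/2298 c=-363/1532 d=-514/1149
  seg 4: a=3 b=-7015/2298 c=-4475/1532 d=4475/4596
S(21/4) = -88003/24512

Δ: Δ0=1, Δ1=-5/3, Δ2=5/2, Δ3=1, Δ4=-5
row 1: diag=12, rhs=-16; c'=1/4, d'=-4/3
row 2: denom=10−3·1/4=37/4; d'=(25−3·-4/3)/(37/4)=116/37
row 3: denom=8−2·8/37=280/37; d'=(-9−2·116/37)/(280/37)=-113/56
row 4: denom=6−2·37/140=383/70; d'=(-36−2·-113/56)/(383/70)=-4475/766
back: M4=-4475/766
back: M3=-113/56−37/140·-4475/766=-363/766
back: M2=116/37−8/37·-363/766=1240/383
back: M1=-4/3−1/4·1240/383=-2462/1149
M: M0=0, M1=-2462/1149, M2=1240/383, M3=-363/766, M4=-4475/766, M5=0
seg 0: a=-2, c=M0/2=0, d=(M1−M0)/(6·3)=-1231/10341, b=Δ0−h0·(2M0+M1)/6=2380/1149
seg 1: a=1, c=M1/2=-1231/1149, d=(M2−M1)/(6·3)=3091/10341, b=Δ1−h1·(2M1+M2)/6=-1313/1149
seg 2: a=-4, c=M2/2=620/383, d=(M3−M2)/(6·2)=-2843/9192, b=Δ2−h2·(2M2+M3)/6=574/1149
seg 3: a=1, c=M3/2=-363/1532, d=(M4−M3)/(6·2)=-514/1149, b=Δ3−h3·(2M3+M4)/6=7499/2298
seg 4: a=3, c=M4/2=-4475/1532, d=(M5−M4)/(6·1)=4475/4596, b=Δ4−h4·(2M4+M5)/6=-7015/2298
t_q=21/4 → seg 1, τ=9/4; S=1+-1313/1149·τ+-1231/1149·τ²+3091/10341·τ³=-88003/24512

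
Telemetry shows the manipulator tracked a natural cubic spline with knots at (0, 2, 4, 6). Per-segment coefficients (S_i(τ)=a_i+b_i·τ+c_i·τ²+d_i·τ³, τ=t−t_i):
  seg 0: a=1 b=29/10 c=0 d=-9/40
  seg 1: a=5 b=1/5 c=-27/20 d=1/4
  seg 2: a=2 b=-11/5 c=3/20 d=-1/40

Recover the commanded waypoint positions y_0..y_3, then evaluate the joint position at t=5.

y_0=1 y_1=5 y_2=2 y_3=-2
S(5) = -3/40

y_0 = S_0(0) = a_0 = 1
y_1 = S_1(0) = a_1 = 5
y_2 = S_2(0) = a_2 = 2
y_3 = S_2(2) = -2
t_q=5 is in segment 2 (τ=1); S_2(τ)=-3/40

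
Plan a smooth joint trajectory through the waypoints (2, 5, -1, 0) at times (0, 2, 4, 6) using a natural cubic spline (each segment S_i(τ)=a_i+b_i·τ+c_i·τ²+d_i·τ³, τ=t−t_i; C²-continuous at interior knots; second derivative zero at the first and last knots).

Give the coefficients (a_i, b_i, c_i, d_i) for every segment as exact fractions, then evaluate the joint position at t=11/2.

  seg 0: a=2 b=44/15 c=0 d=-43/120
  seg 1: a=5 b=-41/30 c=-43/20 d=2/3
  seg 2: a=-1 b=-59/30 c=37/20 d=-37/120
S(11/2) = -53/64

Δ: Δ0=3/2, Δ1=-3, Δ2=1/2
row 1: diag=8, rhs=-27; c'=1/4, d'=-27/8
row 2: denom=8−2·1/4=15/2; d'=(21−2·-27/8)/(15/2)=37/10
back: M2=37/10
back: M1=-27/8−1/4·37/10=-43/10
M: M0=0, M1=-43/10, M2=37/10, M3=0
seg 0: a=2, c=M0/2=0, d=(M1−M0)/(6·2)=-43/120, b=Δ0−h0·(2M0+M1)/6=44/15
seg 1: a=5, c=M1/2=-43/20, d=(M2−M1)/(6·2)=2/3, b=Δ1−h1·(2M1+M2)/6=-41/30
seg 2: a=-1, c=M2/2=37/20, d=(M3−M2)/(6·2)=-37/120, b=Δ2−h2·(2M2+M3)/6=-59/30
t_q=11/2 → seg 2, τ=3/2; S=-1+-59/30·τ+37/20·τ²+-37/120·τ³=-53/64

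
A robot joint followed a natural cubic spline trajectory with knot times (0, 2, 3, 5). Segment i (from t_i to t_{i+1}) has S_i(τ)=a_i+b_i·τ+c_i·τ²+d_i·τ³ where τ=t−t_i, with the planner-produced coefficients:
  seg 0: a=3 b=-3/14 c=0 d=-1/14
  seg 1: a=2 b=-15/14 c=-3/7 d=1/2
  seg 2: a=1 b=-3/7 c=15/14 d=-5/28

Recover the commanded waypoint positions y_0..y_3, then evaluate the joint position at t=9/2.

y_0 = S_0(0) = a_0 = 3
y_1 = S_1(0) = a_1 = 2
y_2 = S_2(0) = a_2 = 1
y_3 = S_2(2) = 3
t_q=9/2 is in segment 2 (τ=3/2); S_2(τ)=485/224

y_0=3 y_1=2 y_2=1 y_3=3
S(9/2) = 485/224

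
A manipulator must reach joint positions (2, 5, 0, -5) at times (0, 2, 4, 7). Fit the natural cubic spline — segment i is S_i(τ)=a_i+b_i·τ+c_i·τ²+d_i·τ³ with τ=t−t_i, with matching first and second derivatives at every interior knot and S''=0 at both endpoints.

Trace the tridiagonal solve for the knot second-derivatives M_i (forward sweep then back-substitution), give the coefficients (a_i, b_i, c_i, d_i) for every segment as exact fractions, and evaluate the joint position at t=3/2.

  seg 0: a=2 b=148/57 c=0 d=-125/456
  seg 1: a=5 b=-79/114 c=-125/76 d=169/456
  seg 2: a=0 b=-161/57 c=11/19 d=-11/171
S(3/2) = 6043/1216

Δ: Δ0=3/2, Δ1=-5/2, Δ2=-5/3
row 1: diag=8, rhs=-24; c'=1/4, d'=-3
row 2: denom=10−2·1/4=19/2; d'=(5−2·-3)/(19/2)=22/19
back: M2=22/19
back: M1=-3−1/4·22/19=-125/38
M: M0=0, M1=-125/38, M2=22/19, M3=0
seg 0: a=2, c=M0/2=0, d=(M1−M0)/(6·2)=-125/456, b=Δ0−h0·(2M0+M1)/6=148/57
seg 1: a=5, c=M1/2=-125/76, d=(M2−M1)/(6·2)=169/456, b=Δ1−h1·(2M1+M2)/6=-79/114
seg 2: a=0, c=M2/2=11/19, d=(M3−M2)/(6·3)=-11/171, b=Δ2−h2·(2M2+M3)/6=-161/57
t_q=3/2 → seg 0, τ=3/2; S=2+148/57·τ+0·τ²+-125/456·τ³=6043/1216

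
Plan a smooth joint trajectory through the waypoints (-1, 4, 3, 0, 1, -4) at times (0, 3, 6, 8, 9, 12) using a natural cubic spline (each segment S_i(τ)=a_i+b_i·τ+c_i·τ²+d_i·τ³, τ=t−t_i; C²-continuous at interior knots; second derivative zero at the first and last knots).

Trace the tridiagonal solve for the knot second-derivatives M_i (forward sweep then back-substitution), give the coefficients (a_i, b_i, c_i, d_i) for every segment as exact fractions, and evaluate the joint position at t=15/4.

Δ: Δ0=5/3, Δ1=-1/3, Δ2=-3/2, Δ3=1, Δ4=-5/3
row 1: diag=12, rhs=-12; c'=1/4, d'=-1
row 2: denom=10−3·1/4=37/4; d'=(-7−3·-1)/(37/4)=-16/37
row 3: denom=6−2·8/37=206/37; d'=(15−2·-16/37)/(206/37)=587/206
row 4: denom=8−1·37/206=1611/206; d'=(-16−1·587/206)/(1611/206)=-3883/1611
back: M4=-3883/1611
back: M3=587/206−37/206·-3883/1611=5288/1611
back: M2=-16/37−8/37·5288/1611=-1840/1611
back: M1=-1−1/4·-1840/1611=-1151/1611
M: M0=0, M1=-1151/1611, M2=-1840/1611, M3=5288/1611, M4=-3883/1611, M5=0
seg 0: a=-1, c=M0/2=0, d=(M1−M0)/(6·3)=-1151/28998, b=Δ0−h0·(2M0+M1)/6=6521/3222
seg 1: a=4, c=M1/2=-1151/3222, d=(M2−M1)/(6·3)=-689/28998, b=Δ1−h1·(2M1+M2)/6=1534/1611
seg 2: a=3, c=M2/2=-920/1611, d=(M3−M2)/(6·2)=66/179, b=Δ2−h2·(2M2+M3)/6=-5905/3222
seg 3: a=0, c=M3/2=2644/1611, d=(M4−M3)/(6·1)=-1019/1074, b=Δ3−h3·(2M3+M4)/6=991/3222
seg 4: a=1, c=M4/2=-3883/3222, d=(M5−M4)/(6·3)=3883/28998, b=Δ4−h4·(2M4+M5)/6=1198/1611
t_q=15/4 → seg 1, τ=3/4; S=4+1534/1611·τ+-1151/3222·τ²+-689/28998·τ³=103177/22912

  seg 0: a=-1 b=6521/3222 c=0 d=-1151/28998
  seg 1: a=4 b=1534/1611 c=-1151/3222 d=-689/28998
  seg 2: a=3 b=-5905/3222 c=-920/1611 d=66/179
  seg 3: a=0 b=991/3222 c=2644/1611 d=-1019/1074
  seg 4: a=1 b=1198/1611 c=-3883/3222 d=3883/28998
S(15/4) = 103177/22912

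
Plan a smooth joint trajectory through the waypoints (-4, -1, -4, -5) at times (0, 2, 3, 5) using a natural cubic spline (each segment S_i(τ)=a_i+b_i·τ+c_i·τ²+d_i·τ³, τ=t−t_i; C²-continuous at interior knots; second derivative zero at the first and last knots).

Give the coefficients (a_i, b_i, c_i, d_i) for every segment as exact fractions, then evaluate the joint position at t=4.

Δ: Δ0=3/2, Δ1=-3, Δ2=-1/2
row 1: diag=6, rhs=-27; c'=1/6, d'=-9/2
row 2: denom=6−1·1/6=35/6; d'=(15−1·-9/2)/(35/6)=117/35
back: M2=117/35
back: M1=-9/2−1/6·117/35=-177/35
M: M0=0, M1=-177/35, M2=117/35, M3=0
seg 0: a=-4, c=M0/2=0, d=(M1−M0)/(6·2)=-59/140, b=Δ0−h0·(2M0+M1)/6=223/70
seg 1: a=-1, c=M1/2=-177/70, d=(M2−M1)/(6·1)=7/5, b=Δ1−h1·(2M1+M2)/6=-131/70
seg 2: a=-4, c=M2/2=117/70, d=(M3−M2)/(6·2)=-39/140, b=Δ2−h2·(2M2+M3)/6=-191/70
t_q=4 → seg 2, τ=1; S=-4+-191/70·τ+117/70·τ²+-39/140·τ³=-747/140

  seg 0: a=-4 b=223/70 c=0 d=-59/140
  seg 1: a=-1 b=-131/70 c=-177/70 d=7/5
  seg 2: a=-4 b=-191/70 c=117/70 d=-39/140
S(4) = -747/140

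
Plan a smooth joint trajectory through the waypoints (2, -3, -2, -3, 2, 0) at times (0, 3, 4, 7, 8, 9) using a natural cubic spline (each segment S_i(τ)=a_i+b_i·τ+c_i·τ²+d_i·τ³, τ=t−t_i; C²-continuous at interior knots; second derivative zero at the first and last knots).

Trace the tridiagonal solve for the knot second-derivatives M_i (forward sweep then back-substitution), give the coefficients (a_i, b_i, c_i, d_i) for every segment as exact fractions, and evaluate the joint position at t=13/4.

  seg 0: a=2 b=-970/333 c=0 d=415/2997
  seg 1: a=-3 b=275/333 c=415/333 d=-119/111
  seg 2: a=-2 b=34/333 c=-656/333 d=1823/2997
  seg 3: a=-3 b=1567/333 c=389/111 d=-1069/333
  seg 4: a=2 b=694/333 c=-680/111 d=680/333
S(13/4) = -19411/7104

Δ: Δ0=-5/3, Δ1=1, Δ2=-1/3, Δ3=5, Δ4=-2
row 1: diag=8, rhs=16; c'=1/8, d'=2
row 2: denom=8−1·1/8=63/8; d'=(-8−1·2)/(63/8)=-80/63
row 3: denom=8−3·8/21=48/7; d'=(32−3·-80/63)/(48/7)=47/9
row 4: denom=4−1·7/48=185/48; d'=(-42−1·47/9)/(185/48)=-1360/111
back: M4=-1360/111
back: M3=47/9−7/48·-1360/111=778/111
back: M2=-80/63−8/21·778/111=-1312/333
back: M1=2−1/8·-1312/333=830/333
M: M0=0, M1=830/333, M2=-1312/333, M3=778/111, M4=-1360/111, M5=0
seg 0: a=2, c=M0/2=0, d=(M1−M0)/(6·3)=415/2997, b=Δ0−h0·(2M0+M1)/6=-970/333
seg 1: a=-3, c=M1/2=415/333, d=(M2−M1)/(6·1)=-119/111, b=Δ1−h1·(2M1+M2)/6=275/333
seg 2: a=-2, c=M2/2=-656/333, d=(M3−M2)/(6·3)=1823/2997, b=Δ2−h2·(2M2+M3)/6=34/333
seg 3: a=-3, c=M3/2=389/111, d=(M4−M3)/(6·1)=-1069/333, b=Δ3−h3·(2M3+M4)/6=1567/333
seg 4: a=2, c=M4/2=-680/111, d=(M5−M4)/(6·1)=680/333, b=Δ4−h4·(2M4+M5)/6=694/333
t_q=13/4 → seg 1, τ=1/4; S=-3+275/333·τ+415/333·τ²+-119/111·τ³=-19411/7104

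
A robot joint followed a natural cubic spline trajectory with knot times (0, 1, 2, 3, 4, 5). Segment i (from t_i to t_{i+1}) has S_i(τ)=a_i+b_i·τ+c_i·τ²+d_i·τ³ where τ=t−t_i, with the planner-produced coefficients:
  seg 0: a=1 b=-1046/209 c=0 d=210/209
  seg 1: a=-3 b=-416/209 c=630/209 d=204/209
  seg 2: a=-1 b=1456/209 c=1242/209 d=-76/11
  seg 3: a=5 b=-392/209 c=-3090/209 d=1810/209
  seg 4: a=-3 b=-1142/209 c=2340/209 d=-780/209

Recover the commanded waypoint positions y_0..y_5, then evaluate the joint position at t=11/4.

y_0=1 y_1=-3 y_2=-1 y_3=5 y_4=-3 y_5=-1
S(11/4) = 15559/3344

y_0 = S_0(0) = a_0 = 1
y_1 = S_1(0) = a_1 = -3
y_2 = S_2(0) = a_2 = -1
y_3 = S_3(0) = a_3 = 5
y_4 = S_4(0) = a_4 = -3
y_5 = S_4(1) = -1
t_q=11/4 is in segment 2 (τ=3/4); S_2(τ)=15559/3344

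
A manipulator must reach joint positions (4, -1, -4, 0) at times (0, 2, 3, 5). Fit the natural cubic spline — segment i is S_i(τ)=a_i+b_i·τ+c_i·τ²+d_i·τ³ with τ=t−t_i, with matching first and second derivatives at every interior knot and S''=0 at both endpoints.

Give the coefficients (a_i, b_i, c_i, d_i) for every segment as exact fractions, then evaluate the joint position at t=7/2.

Δ: Δ0=-5/2, Δ1=-3, Δ2=2
row 1: diag=6, rhs=-3; c'=1/6, d'=-1/2
row 2: denom=6−1·1/6=35/6; d'=(30−1·-1/2)/(35/6)=183/35
back: M2=183/35
back: M1=-1/2−1/6·183/35=-48/35
M: M0=0, M1=-48/35, M2=183/35, M3=0
seg 0: a=4, c=M0/2=0, d=(M1−M0)/(6·2)=-4/35, b=Δ0−h0·(2M0+M1)/6=-143/70
seg 1: a=-1, c=M1/2=-24/35, d=(M2−M1)/(6·1)=11/10, b=Δ1−h1·(2M1+M2)/6=-239/70
seg 2: a=-4, c=M2/2=183/70, d=(M3−M2)/(6·2)=-61/140, b=Δ2−h2·(2M2+M3)/6=-52/35
t_q=7/2 → seg 2, τ=1/2; S=-4+-52/35·τ+183/70·τ²+-61/140·τ³=-663/160

  seg 0: a=4 b=-143/70 c=0 d=-4/35
  seg 1: a=-1 b=-239/70 c=-24/35 d=11/10
  seg 2: a=-4 b=-52/35 c=183/70 d=-61/140
S(7/2) = -663/160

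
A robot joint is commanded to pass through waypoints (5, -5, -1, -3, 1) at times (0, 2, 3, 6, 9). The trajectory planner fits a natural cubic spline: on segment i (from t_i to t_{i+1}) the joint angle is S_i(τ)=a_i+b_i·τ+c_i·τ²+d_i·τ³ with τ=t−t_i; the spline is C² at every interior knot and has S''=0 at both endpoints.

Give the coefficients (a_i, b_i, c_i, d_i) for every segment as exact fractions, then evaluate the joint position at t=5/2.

Δ: Δ0=-5, Δ1=4, Δ2=-2/3, Δ3=4/3
row 1: diag=6, rhs=54; c'=1/6, d'=9
row 2: denom=8−1·1/6=47/6; d'=(-28−1·9)/(47/6)=-222/47
row 3: denom=12−3·18/47=510/47; d'=(12−3·-222/47)/(510/47)=41/17
back: M3=41/17
back: M2=-222/47−18/47·41/17=-96/17
back: M1=9−1/6·-96/17=169/17
M: M0=0, M1=169/17, M2=-96/17, M3=41/17, M4=0
seg 0: a=5, c=M0/2=0, d=(M1−M0)/(6·2)=169/204, b=Δ0−h0·(2M0+M1)/6=-424/51
seg 1: a=-5, c=M1/2=169/34, d=(M2−M1)/(6·1)=-265/102, b=Δ1−h1·(2M1+M2)/6=83/51
seg 2: a=-1, c=M2/2=-48/17, d=(M3−M2)/(6·3)=137/306, b=Δ2−h2·(2M2+M3)/6=385/102
seg 3: a=-3, c=M3/2=41/34, d=(M4−M3)/(6·3)=-41/306, b=Δ3−h3·(2M3+M4)/6=-55/51
t_q=5/2 → seg 1, τ=1/2; S=-5+83/51·τ+169/34·τ²+-265/102·τ³=-889/272

  seg 0: a=5 b=-424/51 c=0 d=169/204
  seg 1: a=-5 b=83/51 c=169/34 d=-265/102
  seg 2: a=-1 b=385/102 c=-48/17 d=137/306
  seg 3: a=-3 b=-55/51 c=41/34 d=-41/306
S(5/2) = -889/272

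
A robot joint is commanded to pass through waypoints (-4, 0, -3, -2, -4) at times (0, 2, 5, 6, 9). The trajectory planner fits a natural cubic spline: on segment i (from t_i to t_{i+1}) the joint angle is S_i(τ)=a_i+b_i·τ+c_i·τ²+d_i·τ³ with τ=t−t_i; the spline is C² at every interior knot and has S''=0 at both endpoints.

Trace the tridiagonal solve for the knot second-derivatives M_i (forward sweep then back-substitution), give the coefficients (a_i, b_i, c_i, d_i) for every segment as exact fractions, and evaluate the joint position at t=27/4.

Δ: Δ0=2, Δ1=-1, Δ2=1, Δ3=-2/3
row 1: diag=10, rhs=-18; c'=3/10, d'=-9/5
row 2: denom=8−3·3/10=71/10; d'=(12−3·-9/5)/(71/10)=174/71
row 3: denom=8−1·10/71=558/71; d'=(-10−1·174/71)/(558/71)=-442/279
back: M3=-442/279
back: M2=174/71−10/71·-442/279=746/279
back: M1=-9/5−3/10·746/279=-242/93
M: M0=0, M1=-242/93, M2=746/279, M3=-442/279, M4=0
seg 0: a=-4, c=M0/2=0, d=(M1−M0)/(6·2)=-121/558, b=Δ0−h0·(2M0+M1)/6=800/279
seg 1: a=0, c=M1/2=-121/93, d=(M2−M1)/(6·3)=736/2511, b=Δ1−h1·(2M1+M2)/6=74/279
seg 2: a=-3, c=M2/2=373/279, d=(M3−M2)/(6·1)=-22/31, b=Δ2−h2·(2M2+M3)/6=104/279
seg 3: a=-2, c=M3/2=-221/279, d=(M4−M3)/(6·3)=221/2511, b=Δ3−h3·(2M3+M4)/6=256/279
t_q=27/4 → seg 3, τ=3/4; S=-2+256/279·τ+-221/279·τ²+221/2511·τ³=-3413/1984

  seg 0: a=-4 b=800/279 c=0 d=-121/558
  seg 1: a=0 b=74/279 c=-121/93 d=736/2511
  seg 2: a=-3 b=104/279 c=373/279 d=-22/31
  seg 3: a=-2 b=256/279 c=-221/279 d=221/2511
S(27/4) = -3413/1984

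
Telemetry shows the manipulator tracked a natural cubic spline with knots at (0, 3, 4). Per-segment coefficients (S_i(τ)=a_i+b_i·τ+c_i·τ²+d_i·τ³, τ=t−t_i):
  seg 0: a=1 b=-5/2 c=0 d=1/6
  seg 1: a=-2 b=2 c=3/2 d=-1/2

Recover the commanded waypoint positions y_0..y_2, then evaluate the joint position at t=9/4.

y_0 = S_0(0) = a_0 = 1
y_1 = S_1(0) = a_1 = -2
y_2 = S_1(1) = 1
t_q=9/4 is in segment 0 (τ=9/4); S_0(τ)=-349/128

y_0=1 y_1=-2 y_2=1
S(9/4) = -349/128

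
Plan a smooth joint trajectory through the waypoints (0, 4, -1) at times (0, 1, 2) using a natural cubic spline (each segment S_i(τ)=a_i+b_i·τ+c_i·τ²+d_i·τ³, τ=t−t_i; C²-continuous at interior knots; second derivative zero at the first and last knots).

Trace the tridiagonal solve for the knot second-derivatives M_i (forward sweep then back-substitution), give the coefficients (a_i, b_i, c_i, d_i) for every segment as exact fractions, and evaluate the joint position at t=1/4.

Δ: Δ0=4, Δ1=-5
row 1: diag=4, rhs=-54; c'=1/4, d'=-27/2
back: M1=-27/2
M: M0=0, M1=-27/2, M2=0
seg 0: a=0, c=M0/2=0, d=(M1−M0)/(6·1)=-9/4, b=Δ0−h0·(2M0+M1)/6=25/4
seg 1: a=4, c=M1/2=-27/4, d=(M2−M1)/(6·1)=9/4, b=Δ1−h1·(2M1+M2)/6=-1/2
t_q=1/4 → seg 0, τ=1/4; S=0+25/4·τ+0·τ²+-9/4·τ³=391/256

  seg 0: a=0 b=25/4 c=0 d=-9/4
  seg 1: a=4 b=-1/2 c=-27/4 d=9/4
S(1/4) = 391/256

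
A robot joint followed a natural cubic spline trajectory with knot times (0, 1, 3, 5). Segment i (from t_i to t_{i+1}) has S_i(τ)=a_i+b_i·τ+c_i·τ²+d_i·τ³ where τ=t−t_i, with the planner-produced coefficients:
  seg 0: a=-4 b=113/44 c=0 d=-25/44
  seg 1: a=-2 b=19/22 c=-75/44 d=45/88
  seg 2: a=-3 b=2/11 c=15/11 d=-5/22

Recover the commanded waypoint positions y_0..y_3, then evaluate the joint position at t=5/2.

y_0 = S_0(0) = a_0 = -4
y_1 = S_1(0) = a_1 = -2
y_2 = S_2(0) = a_2 = -3
y_3 = S_2(2) = 1
t_q=5/2 is in segment 1 (τ=3/2); S_1(τ)=-1981/704

y_0=-4 y_1=-2 y_2=-3 y_3=1
S(5/2) = -1981/704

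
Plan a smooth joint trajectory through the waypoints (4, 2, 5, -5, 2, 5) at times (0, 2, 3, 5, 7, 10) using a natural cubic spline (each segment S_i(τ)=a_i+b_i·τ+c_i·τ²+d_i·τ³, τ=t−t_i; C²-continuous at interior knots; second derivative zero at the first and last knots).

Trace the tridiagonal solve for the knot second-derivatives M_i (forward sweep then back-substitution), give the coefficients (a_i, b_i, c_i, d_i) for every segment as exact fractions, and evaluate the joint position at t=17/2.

  seg 0: a=4 b=-1831/605 c=0 d=613/1210
  seg 1: a=2 b=1847/605 c=1839/605 d=-1871/605
  seg 2: a=5 b=-8/55 c=-3774/605 d=4611/2420
  seg 3: a=-5 b=-1351/605 c=1257/242 d=-5633/4840
  seg 4: a=2 b=5539/1210 c=-4329/2420 d=481/2420
S(17/2) = 106721/19360

Δ: Δ0=-1, Δ1=3, Δ2=-5, Δ3=7/2, Δ4=1
row 1: diag=6, rhs=24; c'=1/6, d'=4
row 2: denom=6−1·1/6=35/6; d'=(-48−1·4)/(35/6)=-312/35
row 3: denom=8−2·12/35=256/35; d'=(51−2·-312/35)/(256/35)=2409/256
row 4: denom=10−2·35/128=605/64; d'=(-15−2·2409/256)/(605/64)=-4329/1210
back: M4=-4329/1210
back: M3=2409/256−35/128·-4329/1210=1257/121
back: M2=-312/35−12/35·1257/121=-7548/605
back: M1=4−1/6·-7548/605=3678/605
M: M0=0, M1=3678/605, M2=-7548/605, M3=1257/121, M4=-4329/1210, M5=0
seg 0: a=4, c=M0/2=0, d=(M1−M0)/(6·2)=613/1210, b=Δ0−h0·(2M0+M1)/6=-1831/605
seg 1: a=2, c=M1/2=1839/605, d=(M2−M1)/(6·1)=-1871/605, b=Δ1−h1·(2M1+M2)/6=1847/605
seg 2: a=5, c=M2/2=-3774/605, d=(M3−M2)/(6·2)=4611/2420, b=Δ2−h2·(2M2+M3)/6=-8/55
seg 3: a=-5, c=M3/2=1257/242, d=(M4−M3)/(6·2)=-5633/4840, b=Δ3−h3·(2M3+M4)/6=-1351/605
seg 4: a=2, c=M4/2=-4329/2420, d=(M5−M4)/(6·3)=481/2420, b=Δ4−h4·(2M4+M5)/6=5539/1210
t_q=17/2 → seg 4, τ=3/2; S=2+5539/1210·τ+-4329/2420·τ²+481/2420·τ³=106721/19360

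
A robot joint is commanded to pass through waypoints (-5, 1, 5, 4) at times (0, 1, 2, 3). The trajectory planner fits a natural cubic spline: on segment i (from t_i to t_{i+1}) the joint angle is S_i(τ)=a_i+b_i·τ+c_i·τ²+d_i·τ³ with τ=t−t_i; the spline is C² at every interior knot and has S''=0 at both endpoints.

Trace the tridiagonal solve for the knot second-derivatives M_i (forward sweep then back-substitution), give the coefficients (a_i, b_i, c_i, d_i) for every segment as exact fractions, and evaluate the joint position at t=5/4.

Δ: Δ0=6, Δ1=4, Δ2=-1
row 1: diag=4, rhs=-12; c'=1/4, d'=-3
row 2: denom=4−1·1/4=15/4; d'=(-30−1·-3)/(15/4)=-36/5
back: M2=-36/5
back: M1=-3−1/4·-36/5=-6/5
M: M0=0, M1=-6/5, M2=-36/5, M3=0
seg 0: a=-5, c=M0/2=0, d=(M1−M0)/(6·1)=-1/5, b=Δ0−h0·(2M0+M1)/6=31/5
seg 1: a=1, c=M1/2=-3/5, d=(M2−M1)/(6·1)=-1, b=Δ1−h1·(2M1+M2)/6=28/5
seg 2: a=5, c=M2/2=-18/5, d=(M3−M2)/(6·1)=6/5, b=Δ2−h2·(2M2+M3)/6=7/5
t_q=5/4 → seg 1, τ=1/4; S=1+28/5·τ+-3/5·τ²+-1·τ³=751/320

  seg 0: a=-5 b=31/5 c=0 d=-1/5
  seg 1: a=1 b=28/5 c=-3/5 d=-1
  seg 2: a=5 b=7/5 c=-18/5 d=6/5
S(5/4) = 751/320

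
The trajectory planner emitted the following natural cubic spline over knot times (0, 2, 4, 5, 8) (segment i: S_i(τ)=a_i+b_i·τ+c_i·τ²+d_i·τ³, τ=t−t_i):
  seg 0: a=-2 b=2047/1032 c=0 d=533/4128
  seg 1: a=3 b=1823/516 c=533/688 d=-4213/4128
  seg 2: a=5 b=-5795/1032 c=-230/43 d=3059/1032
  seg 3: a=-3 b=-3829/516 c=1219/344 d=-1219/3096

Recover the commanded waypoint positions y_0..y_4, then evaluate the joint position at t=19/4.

y_0=-2 y_1=3 y_2=5 y_3=-3 y_4=-4
S(19/4) = -21349/22016

y_0 = S_0(0) = a_0 = -2
y_1 = S_1(0) = a_1 = 3
y_2 = S_2(0) = a_2 = 5
y_3 = S_3(0) = a_3 = -3
y_4 = S_3(3) = -4
t_q=19/4 is in segment 2 (τ=3/4); S_2(τ)=-21349/22016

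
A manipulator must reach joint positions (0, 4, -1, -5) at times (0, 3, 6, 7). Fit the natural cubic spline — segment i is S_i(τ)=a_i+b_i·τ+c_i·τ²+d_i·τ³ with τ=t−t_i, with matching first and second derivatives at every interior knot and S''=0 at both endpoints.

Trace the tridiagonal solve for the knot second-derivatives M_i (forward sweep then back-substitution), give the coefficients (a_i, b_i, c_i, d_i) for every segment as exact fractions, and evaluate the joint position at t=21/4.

  seg 0: a=0 b=167/87 c=0 d=-17/261
  seg 1: a=4 b=14/87 c=-17/29 d=-2/261
  seg 2: a=-1 b=-310/87 c=-19/29 d=19/87
S(21/4) = 1213/928

Δ: Δ0=4/3, Δ1=-5/3, Δ2=-4
row 1: diag=12, rhs=-18; c'=1/4, d'=-3/2
row 2: denom=8−3·1/4=29/4; d'=(-14−3·-3/2)/(29/4)=-38/29
back: M2=-38/29
back: M1=-3/2−1/4·-38/29=-34/29
M: M0=0, M1=-34/29, M2=-38/29, M3=0
seg 0: a=0, c=M0/2=0, d=(M1−M0)/(6·3)=-17/261, b=Δ0−h0·(2M0+M1)/6=167/87
seg 1: a=4, c=M1/2=-17/29, d=(M2−M1)/(6·3)=-2/261, b=Δ1−h1·(2M1+M2)/6=14/87
seg 2: a=-1, c=M2/2=-19/29, d=(M3−M2)/(6·1)=19/87, b=Δ2−h2·(2M2+M3)/6=-310/87
t_q=21/4 → seg 1, τ=9/4; S=4+14/87·τ+-17/29·τ²+-2/261·τ³=1213/928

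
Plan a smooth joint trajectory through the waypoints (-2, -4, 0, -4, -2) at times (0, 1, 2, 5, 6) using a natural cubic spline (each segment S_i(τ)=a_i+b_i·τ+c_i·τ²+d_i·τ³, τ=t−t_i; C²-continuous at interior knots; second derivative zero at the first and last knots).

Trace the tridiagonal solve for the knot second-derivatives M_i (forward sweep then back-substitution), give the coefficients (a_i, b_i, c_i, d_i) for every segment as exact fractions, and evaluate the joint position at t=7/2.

  seg 0: a=-2 b=-605/159 c=0 d=287/159
  seg 1: a=-4 b=256/159 c=287/53 d=-481/159
  seg 2: a=0 b=535/159 c=-194/53 d=37/53
  seg 3: a=-4 b=40/159 c=139/53 d=-139/159
S(7/2) = -353/424

Δ: Δ0=-2, Δ1=4, Δ2=-4/3, Δ3=2
row 1: diag=4, rhs=36; c'=1/4, d'=9
row 2: denom=8−1·1/4=31/4; d'=(-32−1·9)/(31/4)=-164/31
row 3: denom=8−3·12/31=212/31; d'=(20−3·-164/31)/(212/31)=278/53
back: M3=278/53
back: M2=-164/31−12/31·278/53=-388/53
back: M1=9−1/4·-388/53=574/53
M: M0=0, M1=574/53, M2=-388/53, M3=278/53, M4=0
seg 0: a=-2, c=M0/2=0, d=(M1−M0)/(6·1)=287/159, b=Δ0−h0·(2M0+M1)/6=-605/159
seg 1: a=-4, c=M1/2=287/53, d=(M2−M1)/(6·1)=-481/159, b=Δ1−h1·(2M1+M2)/6=256/159
seg 2: a=0, c=M2/2=-194/53, d=(M3−M2)/(6·3)=37/53, b=Δ2−h2·(2M2+M3)/6=535/159
seg 3: a=-4, c=M3/2=139/53, d=(M4−M3)/(6·1)=-139/159, b=Δ3−h3·(2M3+M4)/6=40/159
t_q=7/2 → seg 2, τ=3/2; S=0+535/159·τ+-194/53·τ²+37/53·τ³=-353/424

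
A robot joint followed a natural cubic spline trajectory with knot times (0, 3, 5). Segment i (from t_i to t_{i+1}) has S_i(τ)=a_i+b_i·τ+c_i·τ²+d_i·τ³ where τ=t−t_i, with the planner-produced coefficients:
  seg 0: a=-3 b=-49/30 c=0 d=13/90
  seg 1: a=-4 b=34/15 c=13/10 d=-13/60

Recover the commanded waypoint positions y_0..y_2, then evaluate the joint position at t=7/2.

y_0 = S_0(0) = a_0 = -3
y_1 = S_1(0) = a_1 = -4
y_2 = S_1(2) = 4
t_q=7/2 is in segment 1 (τ=1/2); S_1(τ)=-411/160

y_0=-3 y_1=-4 y_2=4
S(7/2) = -411/160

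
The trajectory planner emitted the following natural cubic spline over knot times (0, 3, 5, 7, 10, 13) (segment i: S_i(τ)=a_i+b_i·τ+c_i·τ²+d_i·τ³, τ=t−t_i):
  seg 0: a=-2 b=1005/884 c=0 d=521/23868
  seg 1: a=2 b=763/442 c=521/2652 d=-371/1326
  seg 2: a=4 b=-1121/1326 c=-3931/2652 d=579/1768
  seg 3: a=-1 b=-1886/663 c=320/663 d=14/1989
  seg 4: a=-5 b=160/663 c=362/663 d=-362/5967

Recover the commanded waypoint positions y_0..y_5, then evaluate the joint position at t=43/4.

y_0=-2 y_1=2 y_2=4 y_3=-1 y_4=-5 y_5=-1
S(43/4) = -32089/7072

y_0 = S_0(0) = a_0 = -2
y_1 = S_1(0) = a_1 = 2
y_2 = S_2(0) = a_2 = 4
y_3 = S_3(0) = a_3 = -1
y_4 = S_4(0) = a_4 = -5
y_5 = S_4(3) = -1
t_q=43/4 is in segment 4 (τ=3/4); S_4(τ)=-32089/7072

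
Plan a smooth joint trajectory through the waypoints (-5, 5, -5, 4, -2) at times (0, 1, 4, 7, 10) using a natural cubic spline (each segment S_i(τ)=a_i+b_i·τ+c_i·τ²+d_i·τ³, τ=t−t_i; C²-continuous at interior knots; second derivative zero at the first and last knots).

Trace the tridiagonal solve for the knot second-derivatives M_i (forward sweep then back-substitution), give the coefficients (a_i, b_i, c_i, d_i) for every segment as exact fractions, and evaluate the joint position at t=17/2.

  seg 0: a=-5 b=3931/324 c=0 d=-691/324
  seg 1: a=5 b=929/162 c=-691/108 d=3281/2916
  seg 2: a=-5 b=-737/324 c=302/81 d=-1915/2916
  seg 3: a=4 b=383/162 c=-707/324 d=707/2916
S(17/2) = 995/288

Δ: Δ0=10, Δ1=-10/3, Δ2=3, Δ3=-2
row 1: diag=8, rhs=-80; c'=3/8, d'=-10
row 2: denom=12−3·3/8=87/8; d'=(38−3·-10)/(87/8)=544/87
row 3: denom=12−3·8/29=324/29; d'=(-30−3·544/87)/(324/29)=-707/162
back: M3=-707/162
back: M2=544/87−8/29·-707/162=604/81
back: M1=-10−3/8·604/81=-691/54
M: M0=0, M1=-691/54, M2=604/81, M3=-707/162, M4=0
seg 0: a=-5, c=M0/2=0, d=(M1−M0)/(6·1)=-691/324, b=Δ0−h0·(2M0+M1)/6=3931/324
seg 1: a=5, c=M1/2=-691/108, d=(M2−M1)/(6·3)=3281/2916, b=Δ1−h1·(2M1+M2)/6=929/162
seg 2: a=-5, c=M2/2=302/81, d=(M3−M2)/(6·3)=-1915/2916, b=Δ2−h2·(2M2+M3)/6=-737/324
seg 3: a=4, c=M3/2=-707/324, d=(M4−M3)/(6·3)=707/2916, b=Δ3−h3·(2M3+M4)/6=383/162
t_q=17/2 → seg 3, τ=3/2; S=4+383/162·τ+-707/324·τ²+707/2916·τ³=995/288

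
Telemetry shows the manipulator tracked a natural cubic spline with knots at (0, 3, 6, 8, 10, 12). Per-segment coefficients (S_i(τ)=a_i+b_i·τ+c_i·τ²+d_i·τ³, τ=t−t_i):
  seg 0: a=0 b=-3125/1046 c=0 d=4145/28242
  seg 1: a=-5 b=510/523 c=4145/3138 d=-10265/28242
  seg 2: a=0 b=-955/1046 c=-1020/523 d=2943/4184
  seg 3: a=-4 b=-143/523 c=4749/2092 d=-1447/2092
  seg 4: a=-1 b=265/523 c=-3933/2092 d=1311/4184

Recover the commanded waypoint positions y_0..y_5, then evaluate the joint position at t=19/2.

y_0 = S_0(0) = a_0 = 0
y_1 = S_1(0) = a_1 = -5
y_2 = S_2(0) = a_2 = 0
y_3 = S_3(0) = a_3 = -4
y_4 = S_4(0) = a_4 = -1
y_5 = S_4(2) = -5
t_q=19/2 is in segment 3 (τ=3/2); S_3(τ)=-27395/16736

y_0=0 y_1=-5 y_2=0 y_3=-4 y_4=-1 y_5=-5
S(19/2) = -27395/16736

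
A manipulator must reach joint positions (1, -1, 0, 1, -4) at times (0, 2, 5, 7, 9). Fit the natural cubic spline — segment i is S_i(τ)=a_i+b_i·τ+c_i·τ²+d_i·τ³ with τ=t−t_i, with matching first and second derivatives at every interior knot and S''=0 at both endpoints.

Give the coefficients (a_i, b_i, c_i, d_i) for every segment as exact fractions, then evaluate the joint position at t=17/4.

Δ: Δ0=-1, Δ1=1/3, Δ2=1/2, Δ3=-5/2
row 1: diag=10, rhs=8; c'=3/10, d'=4/5
row 2: denom=10−3·3/10=91/10; d'=(1−3·4/5)/(91/10)=-2/13
row 3: denom=8−2·20/91=688/91; d'=(-18−2·-2/13)/(688/91)=-805/344
back: M3=-805/344
back: M2=-2/13−20/91·-805/344=31/86
back: M1=4/5−3/10·31/86=119/172
M: M0=0, M1=119/172, M2=31/86, M3=-805/344, M4=0
seg 0: a=1, c=M0/2=0, d=(M1−M0)/(6·2)=119/2064, b=Δ0−h0·(2M0+M1)/6=-635/516
seg 1: a=-1, c=M1/2=119/344, d=(M2−M1)/(6·3)=-19/1032, b=Δ1−h1·(2M1+M2)/6=-139/258
seg 2: a=0, c=M2/2=31/172, d=(M3−M2)/(6·2)=-929/4128, b=Δ2−h2·(2M2+M3)/6=1073/1032
seg 3: a=1, c=M3/2=-805/688, d=(M4−M3)/(6·2)=805/4128, b=Δ3−h3·(2M3+M4)/6=-485/516
t_q=17/4 → seg 1, τ=9/4; S=-1+-139/258·τ+119/344·τ²+-19/1032·τ³=-14765/22016

  seg 0: a=1 b=-635/516 c=0 d=119/2064
  seg 1: a=-1 b=-139/258 c=119/344 d=-19/1032
  seg 2: a=0 b=1073/1032 c=31/172 d=-929/4128
  seg 3: a=1 b=-485/516 c=-805/688 d=805/4128
S(17/4) = -14765/22016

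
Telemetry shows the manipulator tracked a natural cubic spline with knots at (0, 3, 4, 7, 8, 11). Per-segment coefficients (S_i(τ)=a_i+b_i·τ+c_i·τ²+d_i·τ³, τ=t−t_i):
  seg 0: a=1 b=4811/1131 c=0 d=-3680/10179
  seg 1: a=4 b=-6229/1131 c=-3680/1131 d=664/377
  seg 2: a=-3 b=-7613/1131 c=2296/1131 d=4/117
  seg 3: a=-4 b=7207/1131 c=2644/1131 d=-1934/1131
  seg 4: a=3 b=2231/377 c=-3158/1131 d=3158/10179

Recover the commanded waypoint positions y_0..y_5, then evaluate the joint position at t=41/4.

y_0 = S_0(0) = a_0 = 1
y_1 = S_1(0) = a_1 = 4
y_2 = S_2(0) = a_2 = -3
y_3 = S_3(0) = a_3 = -4
y_4 = S_4(0) = a_4 = 3
y_5 = S_4(3) = 4
t_q=41/4 is in segment 4 (τ=9/4); S_4(τ)=68925/12064

y_0=1 y_1=4 y_2=-3 y_3=-4 y_4=3 y_5=4
S(41/4) = 68925/12064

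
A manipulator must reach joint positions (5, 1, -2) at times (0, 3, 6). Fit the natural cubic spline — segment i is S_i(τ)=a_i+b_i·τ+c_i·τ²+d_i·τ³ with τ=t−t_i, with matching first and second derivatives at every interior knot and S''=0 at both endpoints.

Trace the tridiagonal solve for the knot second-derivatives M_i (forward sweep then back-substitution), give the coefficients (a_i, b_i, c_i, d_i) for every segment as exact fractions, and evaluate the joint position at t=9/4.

  seg 0: a=5 b=-17/12 c=0 d=1/108
  seg 1: a=1 b=-7/6 c=1/12 d=-1/108
S(9/4) = 491/256

Δ: Δ0=-4/3, Δ1=-1
row 1: diag=12, rhs=2; c'=1/4, d'=1/6
back: M1=1/6
M: M0=0, M1=1/6, M2=0
seg 0: a=5, c=M0/2=0, d=(M1−M0)/(6·3)=1/108, b=Δ0−h0·(2M0+M1)/6=-17/12
seg 1: a=1, c=M1/2=1/12, d=(M2−M1)/(6·3)=-1/108, b=Δ1−h1·(2M1+M2)/6=-7/6
t_q=9/4 → seg 0, τ=9/4; S=5+-17/12·τ+0·τ²+1/108·τ³=491/256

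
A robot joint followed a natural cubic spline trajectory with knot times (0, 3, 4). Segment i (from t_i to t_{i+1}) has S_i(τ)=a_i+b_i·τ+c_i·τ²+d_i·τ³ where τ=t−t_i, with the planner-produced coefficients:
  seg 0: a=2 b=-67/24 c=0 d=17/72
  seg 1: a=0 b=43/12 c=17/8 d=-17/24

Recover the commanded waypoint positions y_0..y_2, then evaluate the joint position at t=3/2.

y_0=2 y_1=0 y_2=5
S(3/2) = -89/64

y_0 = S_0(0) = a_0 = 2
y_1 = S_1(0) = a_1 = 0
y_2 = S_1(1) = 5
t_q=3/2 is in segment 0 (τ=3/2); S_0(τ)=-89/64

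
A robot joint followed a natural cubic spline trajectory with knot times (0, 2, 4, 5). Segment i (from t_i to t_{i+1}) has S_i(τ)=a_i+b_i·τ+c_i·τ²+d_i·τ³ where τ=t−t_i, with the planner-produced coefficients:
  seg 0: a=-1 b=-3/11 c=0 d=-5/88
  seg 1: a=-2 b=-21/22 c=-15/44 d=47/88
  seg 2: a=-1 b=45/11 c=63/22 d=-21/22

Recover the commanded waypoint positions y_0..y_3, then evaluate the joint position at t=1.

y_0=-1 y_1=-2 y_2=-1 y_3=5
S(1) = -117/88

y_0 = S_0(0) = a_0 = -1
y_1 = S_1(0) = a_1 = -2
y_2 = S_2(0) = a_2 = -1
y_3 = S_2(1) = 5
t_q=1 is in segment 0 (τ=1); S_0(τ)=-117/88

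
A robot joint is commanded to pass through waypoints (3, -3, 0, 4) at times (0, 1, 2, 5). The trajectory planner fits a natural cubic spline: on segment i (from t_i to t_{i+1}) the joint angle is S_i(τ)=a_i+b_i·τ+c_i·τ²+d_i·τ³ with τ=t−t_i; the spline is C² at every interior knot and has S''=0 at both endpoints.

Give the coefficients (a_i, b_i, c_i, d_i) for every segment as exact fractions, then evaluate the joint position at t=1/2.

Δ: Δ0=-6, Δ1=3, Δ2=4/3
row 1: diag=4, rhs=54; c'=1/4, d'=27/2
row 2: denom=8−1·1/4=31/4; d'=(-10−1·27/2)/(31/4)=-94/31
back: M2=-94/31
back: M1=27/2−1/4·-94/31=442/31
M: M0=0, M1=442/31, M2=-94/31, M3=0
seg 0: a=3, c=M0/2=0, d=(M1−M0)/(6·1)=221/93, b=Δ0−h0·(2M0+M1)/6=-779/93
seg 1: a=-3, c=M1/2=221/31, d=(M2−M1)/(6·1)=-268/93, b=Δ1−h1·(2M1+M2)/6=-116/93
seg 2: a=0, c=M2/2=-47/31, d=(M3−M2)/(6·3)=47/279, b=Δ2−h2·(2M2+M3)/6=406/93
t_q=1/2 → seg 0, τ=1/2; S=3+-779/93·τ+0·τ²+221/93·τ³=-221/248

  seg 0: a=3 b=-779/93 c=0 d=221/93
  seg 1: a=-3 b=-116/93 c=221/31 d=-268/93
  seg 2: a=0 b=406/93 c=-47/31 d=47/279
S(1/2) = -221/248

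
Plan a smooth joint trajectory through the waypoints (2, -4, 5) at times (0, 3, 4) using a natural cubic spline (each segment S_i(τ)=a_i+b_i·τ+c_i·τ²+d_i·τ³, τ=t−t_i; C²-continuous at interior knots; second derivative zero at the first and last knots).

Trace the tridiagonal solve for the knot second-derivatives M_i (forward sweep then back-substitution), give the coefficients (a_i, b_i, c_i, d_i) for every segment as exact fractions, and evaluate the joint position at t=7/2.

  seg 0: a=2 b=-49/8 c=0 d=11/24
  seg 1: a=-4 b=25/4 c=33/8 d=-11/8
S(7/2) = -1/64

Δ: Δ0=-2, Δ1=9
row 1: diag=8, rhs=66; c'=1/8, d'=33/4
back: M1=33/4
M: M0=0, M1=33/4, M2=0
seg 0: a=2, c=M0/2=0, d=(M1−M0)/(6·3)=11/24, b=Δ0−h0·(2M0+M1)/6=-49/8
seg 1: a=-4, c=M1/2=33/8, d=(M2−M1)/(6·1)=-11/8, b=Δ1−h1·(2M1+M2)/6=25/4
t_q=7/2 → seg 1, τ=1/2; S=-4+25/4·τ+33/8·τ²+-11/8·τ³=-1/64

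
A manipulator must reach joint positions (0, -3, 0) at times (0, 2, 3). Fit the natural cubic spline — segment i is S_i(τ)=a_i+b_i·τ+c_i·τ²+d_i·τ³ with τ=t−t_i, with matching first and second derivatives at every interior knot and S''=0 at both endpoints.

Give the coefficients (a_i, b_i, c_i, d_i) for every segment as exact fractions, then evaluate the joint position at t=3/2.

  seg 0: a=0 b=-3 c=0 d=3/8
  seg 1: a=-3 b=3/2 c=9/4 d=-3/4
S(3/2) = -207/64

Δ: Δ0=-3/2, Δ1=3
row 1: diag=6, rhs=27; c'=1/6, d'=9/2
back: M1=9/2
M: M0=0, M1=9/2, M2=0
seg 0: a=0, c=M0/2=0, d=(M1−M0)/(6·2)=3/8, b=Δ0−h0·(2M0+M1)/6=-3
seg 1: a=-3, c=M1/2=9/4, d=(M2−M1)/(6·1)=-3/4, b=Δ1−h1·(2M1+M2)/6=3/2
t_q=3/2 → seg 0, τ=3/2; S=0+-3·τ+0·τ²+3/8·τ³=-207/64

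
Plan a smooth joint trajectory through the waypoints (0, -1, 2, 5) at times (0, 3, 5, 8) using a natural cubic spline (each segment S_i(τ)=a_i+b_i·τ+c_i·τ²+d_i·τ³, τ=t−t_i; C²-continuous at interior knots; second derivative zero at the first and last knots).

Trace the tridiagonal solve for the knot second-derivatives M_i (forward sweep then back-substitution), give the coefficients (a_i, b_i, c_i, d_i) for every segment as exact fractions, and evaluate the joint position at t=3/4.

Δ: Δ0=-1/3, Δ1=3/2, Δ2=1
row 1: diag=10, rhs=11; c'=1/5, d'=11/10
row 2: denom=10−2·1/5=48/5; d'=(-3−2·11/10)/(48/5)=-13/24
back: M2=-13/24
back: M1=11/10−1/5·-13/24=29/24
M: M0=0, M1=29/24, M2=-13/24, M3=0
seg 0: a=0, c=M0/2=0, d=(M1−M0)/(6·3)=29/432, b=Δ0−h0·(2M0+M1)/6=-15/16
seg 1: a=-1, c=M1/2=29/48, d=(M2−M1)/(6·2)=-7/48, b=Δ1−h1·(2M1+M2)/6=7/8
seg 2: a=2, c=M2/2=-13/48, d=(M3−M2)/(6·3)=13/432, b=Δ2−h2·(2M2+M3)/6=37/24
t_q=3/4 → seg 0, τ=3/4; S=0+-15/16·τ+0·τ²+29/432·τ³=-691/1024

  seg 0: a=0 b=-15/16 c=0 d=29/432
  seg 1: a=-1 b=7/8 c=29/48 d=-7/48
  seg 2: a=2 b=37/24 c=-13/48 d=13/432
S(3/4) = -691/1024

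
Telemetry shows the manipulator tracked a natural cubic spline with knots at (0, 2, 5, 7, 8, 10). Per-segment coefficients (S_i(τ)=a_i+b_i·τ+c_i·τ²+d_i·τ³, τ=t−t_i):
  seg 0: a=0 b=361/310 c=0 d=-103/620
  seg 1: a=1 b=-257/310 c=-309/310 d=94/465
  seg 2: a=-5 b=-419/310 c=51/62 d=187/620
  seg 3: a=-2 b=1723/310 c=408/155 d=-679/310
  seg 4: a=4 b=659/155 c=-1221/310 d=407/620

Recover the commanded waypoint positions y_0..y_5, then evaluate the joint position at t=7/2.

y_0=0 y_1=1 y_2=-5 y_3=-2 y_4=4 y_5=2
S(7/2) = -2237/1240

y_0 = S_0(0) = a_0 = 0
y_1 = S_1(0) = a_1 = 1
y_2 = S_2(0) = a_2 = -5
y_3 = S_3(0) = a_3 = -2
y_4 = S_4(0) = a_4 = 4
y_5 = S_4(2) = 2
t_q=7/2 is in segment 1 (τ=3/2); S_1(τ)=-2237/1240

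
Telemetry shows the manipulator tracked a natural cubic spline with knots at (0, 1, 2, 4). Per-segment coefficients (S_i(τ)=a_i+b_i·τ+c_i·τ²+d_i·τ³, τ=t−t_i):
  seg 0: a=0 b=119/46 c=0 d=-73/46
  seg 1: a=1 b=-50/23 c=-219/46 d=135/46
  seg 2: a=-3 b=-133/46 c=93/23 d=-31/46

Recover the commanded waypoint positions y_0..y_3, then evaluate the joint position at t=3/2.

y_0=0 y_1=1 y_2=-3 y_3=2
S(3/2) = -335/368

y_0 = S_0(0) = a_0 = 0
y_1 = S_1(0) = a_1 = 1
y_2 = S_2(0) = a_2 = -3
y_3 = S_2(2) = 2
t_q=3/2 is in segment 1 (τ=1/2); S_1(τ)=-335/368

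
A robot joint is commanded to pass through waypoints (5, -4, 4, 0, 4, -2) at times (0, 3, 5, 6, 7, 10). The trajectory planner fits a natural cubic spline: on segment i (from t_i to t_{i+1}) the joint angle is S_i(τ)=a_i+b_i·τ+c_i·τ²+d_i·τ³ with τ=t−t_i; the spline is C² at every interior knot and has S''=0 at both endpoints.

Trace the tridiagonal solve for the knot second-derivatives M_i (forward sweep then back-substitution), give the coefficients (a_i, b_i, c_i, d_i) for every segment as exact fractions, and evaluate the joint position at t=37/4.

  seg 0: a=5 b=-1769/276 c=0 d=941/2484
  seg 1: a=-4 b=527/138 c=941/276 d=-229/138
  seg 2: a=4 b=-113/46 c=-1807/276 d=1381/276
  seg 3: a=0 b=-149/276 c=584/69 d=-361/92
  seg 4: a=4 b=637/138 c=-913/276 d=913/2484
S(37/4) = 10751/5888

Δ: Δ0=-3, Δ1=4, Δ2=-4, Δ3=4, Δ4=-2
row 1: diag=10, rhs=42; c'=1/5, d'=21/5
row 2: denom=6−2·1/5=28/5; d'=(-48−2·21/5)/(28/5)=-141/14
row 3: denom=4−1·5/28=107/28; d'=(48−1·-141/14)/(107/28)=1626/107
row 4: denom=8−1·28/107=828/107; d'=(-36−1·1626/107)/(828/107)=-913/138
back: M4=-913/138
back: M3=1626/107−28/107·-913/138=1168/69
back: M2=-141/14−5/28·1168/69=-1807/138
back: M1=21/5−1/5·-1807/138=941/138
M: M0=0, M1=941/138, M2=-1807/138, M3=1168/69, M4=-913/138, M5=0
seg 0: a=5, c=M0/2=0, d=(M1−M0)/(6·3)=941/2484, b=Δ0−h0·(2M0+M1)/6=-1769/276
seg 1: a=-4, c=M1/2=941/276, d=(M2−M1)/(6·2)=-229/138, b=Δ1−h1·(2M1+M2)/6=527/138
seg 2: a=4, c=M2/2=-1807/276, d=(M3−M2)/(6·1)=1381/276, b=Δ2−h2·(2M2+M3)/6=-113/46
seg 3: a=0, c=M3/2=584/69, d=(M4−M3)/(6·1)=-361/92, b=Δ3−h3·(2M3+M4)/6=-149/276
seg 4: a=4, c=M4/2=-913/276, d=(M5−M4)/(6·3)=913/2484, b=Δ4−h4·(2M4+M5)/6=637/138
t_q=37/4 → seg 4, τ=9/4; S=4+637/138·τ+-913/276·τ²+913/2484·τ³=10751/5888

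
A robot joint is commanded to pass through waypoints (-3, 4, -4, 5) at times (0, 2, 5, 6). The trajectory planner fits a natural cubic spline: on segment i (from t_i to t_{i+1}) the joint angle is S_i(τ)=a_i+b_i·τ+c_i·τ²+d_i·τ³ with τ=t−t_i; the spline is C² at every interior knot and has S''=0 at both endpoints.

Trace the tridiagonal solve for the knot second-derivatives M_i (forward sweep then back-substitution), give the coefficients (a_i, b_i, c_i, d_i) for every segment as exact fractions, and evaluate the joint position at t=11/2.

  seg 0: a=-3 b=2503/426 c=0 d=-253/426
  seg 1: a=4 b=-533/426 c=-253/71 d=439/426
  seg 2: a=-4 b=1106/213 c=811/142 d=-811/426
S(11/2) = -243/1136

Δ: Δ0=7/2, Δ1=-8/3, Δ2=9
row 1: diag=10, rhs=-37; c'=3/10, d'=-37/10
row 2: denom=8−3·3/10=71/10; d'=(70−3·-37/10)/(71/10)=811/71
back: M2=811/71
back: M1=-37/10−3/10·811/71=-506/71
M: M0=0, M1=-506/71, M2=811/71, M3=0
seg 0: a=-3, c=M0/2=0, d=(M1−M0)/(6·2)=-253/426, b=Δ0−h0·(2M0+M1)/6=2503/426
seg 1: a=4, c=M1/2=-253/71, d=(M2−M1)/(6·3)=439/426, b=Δ1−h1·(2M1+M2)/6=-533/426
seg 2: a=-4, c=M2/2=811/142, d=(M3−M2)/(6·1)=-811/426, b=Δ2−h2·(2M2+M3)/6=1106/213
t_q=11/2 → seg 2, τ=1/2; S=-4+1106/213·τ+811/142·τ²+-811/426·τ³=-243/1136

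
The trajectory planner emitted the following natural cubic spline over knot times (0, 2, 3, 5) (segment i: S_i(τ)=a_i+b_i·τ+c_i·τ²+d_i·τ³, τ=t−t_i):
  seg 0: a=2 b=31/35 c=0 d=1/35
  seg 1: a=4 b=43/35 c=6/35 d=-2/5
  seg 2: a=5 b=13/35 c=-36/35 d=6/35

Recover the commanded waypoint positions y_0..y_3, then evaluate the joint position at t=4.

y_0 = S_0(0) = a_0 = 2
y_1 = S_1(0) = a_1 = 4
y_2 = S_2(0) = a_2 = 5
y_3 = S_2(2) = 3
t_q=4 is in segment 2 (τ=1); S_2(τ)=158/35

y_0=2 y_1=4 y_2=5 y_3=3
S(4) = 158/35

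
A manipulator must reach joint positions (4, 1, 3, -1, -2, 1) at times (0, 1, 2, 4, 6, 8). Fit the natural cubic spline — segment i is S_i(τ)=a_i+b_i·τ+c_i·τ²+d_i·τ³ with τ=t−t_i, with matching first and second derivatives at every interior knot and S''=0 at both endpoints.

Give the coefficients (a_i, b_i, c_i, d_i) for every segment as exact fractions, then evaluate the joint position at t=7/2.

  seg 0: a=4 b=-1413/313 c=0 d=474/313
  seg 1: a=1 b=9/313 c=1422/313 d=-805/313
  seg 2: a=3 b=438/313 c=-993/313 d=461/626
  seg 3: a=-1 b=-768/313 c=390/313 d=-337/2504
  seg 4: a=-2 b=573/626 c=549/1252 d=-183/2504
S(7/2) = 2235/5008

Δ: Δ0=-3, Δ1=2, Δ2=-2, Δ3=-1/2, Δ4=3/2
row 1: diag=4, rhs=30; c'=1/4, d'=15/2
row 2: denom=6−1·1/4=23/4; d'=(-24−1·15/2)/(23/4)=-126/23
row 3: denom=8−2·8/23=168/23; d'=(9−2·-126/23)/(168/23)=153/56
row 4: denom=8−2·23/84=313/42; d'=(12−2·153/56)/(313/42)=549/626
back: M4=549/626
back: M3=153/56−23/84·549/626=780/313
back: M2=-126/23−8/23·780/313=-1986/313
back: M1=15/2−1/4·-1986/313=2844/313
M: M0=0, M1=2844/313, M2=-1986/313, M3=780/313, M4=549/626, M5=0
seg 0: a=4, c=M0/2=0, d=(M1−M0)/(6·1)=474/313, b=Δ0−h0·(2M0+M1)/6=-1413/313
seg 1: a=1, c=M1/2=1422/313, d=(M2−M1)/(6·1)=-805/313, b=Δ1−h1·(2M1+M2)/6=9/313
seg 2: a=3, c=M2/2=-993/313, d=(M3−M2)/(6·2)=461/626, b=Δ2−h2·(2M2+M3)/6=438/313
seg 3: a=-1, c=M3/2=390/313, d=(M4−M3)/(6·2)=-337/2504, b=Δ3−h3·(2M3+M4)/6=-768/313
seg 4: a=-2, c=M4/2=549/1252, d=(M5−M4)/(6·2)=-183/2504, b=Δ4−h4·(2M4+M5)/6=573/626
t_q=7/2 → seg 2, τ=3/2; S=3+438/313·τ+-993/313·τ²+461/626·τ³=2235/5008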